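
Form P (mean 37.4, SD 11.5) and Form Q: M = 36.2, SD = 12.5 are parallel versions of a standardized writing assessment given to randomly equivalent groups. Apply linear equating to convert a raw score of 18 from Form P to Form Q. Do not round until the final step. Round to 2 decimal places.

15.11

Linear equating: y = (SD_Y/SD_X)(x − M_X) + M_Y
y = (12.5/11.5)(18 − 37.4) + 36.2
y = 1.086957 × -19.4 + 36.2 = -21.0870 + 36.2 = 15.11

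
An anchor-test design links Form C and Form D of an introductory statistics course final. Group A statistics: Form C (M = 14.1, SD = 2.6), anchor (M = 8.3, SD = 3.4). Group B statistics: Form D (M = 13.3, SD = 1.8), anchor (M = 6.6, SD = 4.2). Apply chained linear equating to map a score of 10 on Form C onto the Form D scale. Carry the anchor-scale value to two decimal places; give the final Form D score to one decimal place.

Form C → anchor (Group A): v = (3.4/2.6)(10 − 14.1) + 8.3 = 2.94
anchor → Form D (Group B): y = (1.8/4.2)(2.94 − 6.6) + 13.3 = 11.7

11.7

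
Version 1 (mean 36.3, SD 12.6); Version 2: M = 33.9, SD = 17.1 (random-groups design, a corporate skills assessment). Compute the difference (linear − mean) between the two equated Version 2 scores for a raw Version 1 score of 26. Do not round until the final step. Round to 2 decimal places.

-3.68

Mean-equated: 26 + (33.9 − 36.3) = 23.60
Linear-equated: (17.1/12.6)(26 − 36.3) + 33.9 = 19.921
Difference = 19.921 − 23.60 = -3.68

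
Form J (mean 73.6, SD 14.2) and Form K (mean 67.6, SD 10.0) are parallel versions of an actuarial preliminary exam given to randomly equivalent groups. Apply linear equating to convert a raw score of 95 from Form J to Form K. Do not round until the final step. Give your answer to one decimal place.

Linear equating: y = (SD_Y/SD_X)(x − M_X) + M_Y
y = (10.0/14.2)(95 − 73.6) + 67.6
y = 0.704225 × 21.4 + 67.6 = 15.0704 + 67.6 = 82.7

82.7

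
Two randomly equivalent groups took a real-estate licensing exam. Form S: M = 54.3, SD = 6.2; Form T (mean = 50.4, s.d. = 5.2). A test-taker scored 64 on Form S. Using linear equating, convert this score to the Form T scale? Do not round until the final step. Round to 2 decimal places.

58.54

Linear equating: y = (SD_Y/SD_X)(x − M_X) + M_Y
y = (5.2/6.2)(64 − 54.3) + 50.4
y = 0.838710 × 9.7 + 50.4 = 8.1355 + 50.4 = 58.54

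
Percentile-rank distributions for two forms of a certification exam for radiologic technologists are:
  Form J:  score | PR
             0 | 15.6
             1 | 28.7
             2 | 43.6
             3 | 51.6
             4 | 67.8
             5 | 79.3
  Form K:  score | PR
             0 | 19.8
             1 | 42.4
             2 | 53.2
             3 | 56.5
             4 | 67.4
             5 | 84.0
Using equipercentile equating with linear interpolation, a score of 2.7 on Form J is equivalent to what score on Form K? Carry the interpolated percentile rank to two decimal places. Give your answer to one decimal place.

1.6

PR of 2.7 on Form J: 43.6 + (2.7 − 2)/(3 − 2) × (51.6 − 43.6) = 49.20
On Form K, PR 49.20 falls between score 1 (PR 42.4) and 2 (PR 53.2).
Interpolate: 1 + (49.20 − 42.4)/(53.2 − 42.4) × (2 − 1) = 1.6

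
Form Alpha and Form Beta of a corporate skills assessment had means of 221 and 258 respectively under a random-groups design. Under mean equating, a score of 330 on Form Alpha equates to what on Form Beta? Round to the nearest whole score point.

367

Mean equating: y = x + (M_Y − M_X) = 330 + (258 − 221) = 367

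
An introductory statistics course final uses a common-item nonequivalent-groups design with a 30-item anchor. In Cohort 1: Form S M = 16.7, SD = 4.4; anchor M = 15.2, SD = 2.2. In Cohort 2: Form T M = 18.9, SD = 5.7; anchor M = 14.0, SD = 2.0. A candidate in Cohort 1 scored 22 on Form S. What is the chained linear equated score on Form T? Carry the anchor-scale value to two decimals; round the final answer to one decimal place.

29.9

Form S → anchor (Cohort 1): v = (2.2/4.4)(22 − 16.7) + 15.2 = 17.85
anchor → Form T (Cohort 2): y = (5.7/2.0)(17.85 − 14.0) + 18.9 = 29.9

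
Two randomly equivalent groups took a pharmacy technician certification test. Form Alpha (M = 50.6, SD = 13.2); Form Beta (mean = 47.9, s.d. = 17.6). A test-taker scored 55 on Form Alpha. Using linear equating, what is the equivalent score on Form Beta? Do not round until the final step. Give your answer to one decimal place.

Linear equating: y = (SD_Y/SD_X)(x − M_X) + M_Y
y = (17.6/13.2)(55 − 50.6) + 47.9
y = 1.333333 × 4.4 + 47.9 = 5.8667 + 47.9 = 53.8

53.8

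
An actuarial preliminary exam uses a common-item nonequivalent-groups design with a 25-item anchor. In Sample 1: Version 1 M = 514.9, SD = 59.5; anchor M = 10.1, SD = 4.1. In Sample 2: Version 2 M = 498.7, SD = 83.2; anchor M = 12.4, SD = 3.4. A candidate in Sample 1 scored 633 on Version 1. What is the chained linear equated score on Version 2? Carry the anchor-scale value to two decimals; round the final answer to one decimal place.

641.6

Version 1 → anchor (Sample 1): v = (4.1/59.5)(633 − 514.9) + 10.1 = 18.24
anchor → Version 2 (Sample 2): y = (83.2/3.4)(18.24 − 12.4) + 498.7 = 641.6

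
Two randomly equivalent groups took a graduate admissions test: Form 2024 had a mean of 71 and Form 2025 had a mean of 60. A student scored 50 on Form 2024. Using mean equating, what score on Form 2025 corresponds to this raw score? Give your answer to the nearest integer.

Mean equating: y = x + (M_Y − M_X) = 50 + (60 − 71) = 39

39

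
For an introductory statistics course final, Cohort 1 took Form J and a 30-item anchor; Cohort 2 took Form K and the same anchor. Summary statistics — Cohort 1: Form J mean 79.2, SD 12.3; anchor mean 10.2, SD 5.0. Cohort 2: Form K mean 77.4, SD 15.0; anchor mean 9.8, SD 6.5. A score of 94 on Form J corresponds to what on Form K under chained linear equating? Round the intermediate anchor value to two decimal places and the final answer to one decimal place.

Form J → anchor (Cohort 1): v = (5.0/12.3)(94 − 79.2) + 10.2 = 16.22
anchor → Form K (Cohort 2): y = (15.0/6.5)(16.22 − 9.8) + 77.4 = 92.2

92.2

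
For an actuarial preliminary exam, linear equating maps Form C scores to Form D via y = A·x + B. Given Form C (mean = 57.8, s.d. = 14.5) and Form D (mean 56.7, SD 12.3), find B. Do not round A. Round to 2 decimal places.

7.67

A = SD_Y / SD_X = 12.3 / 14.5 = 0.848276
B = M_Y − A·M_X = 56.7 − 0.848276 × 57.8 = 7.67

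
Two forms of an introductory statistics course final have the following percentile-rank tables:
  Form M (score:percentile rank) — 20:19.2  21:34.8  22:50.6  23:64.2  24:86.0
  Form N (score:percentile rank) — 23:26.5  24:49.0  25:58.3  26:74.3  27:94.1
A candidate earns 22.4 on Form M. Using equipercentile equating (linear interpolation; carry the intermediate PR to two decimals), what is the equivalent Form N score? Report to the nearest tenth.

PR of 22.4 on Form M: 50.6 + (22.4 − 22)/(23 − 22) × (64.2 − 50.6) = 56.04
On Form N, PR 56.04 falls between score 24 (PR 49.0) and 25 (PR 58.3).
Interpolate: 24 + (56.04 − 49.0)/(58.3 − 49.0) × (25 − 24) = 24.8

24.8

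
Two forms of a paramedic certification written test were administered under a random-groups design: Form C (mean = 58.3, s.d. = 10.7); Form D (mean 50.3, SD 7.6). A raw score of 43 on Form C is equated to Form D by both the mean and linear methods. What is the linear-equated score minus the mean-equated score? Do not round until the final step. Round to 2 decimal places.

4.43

Mean-equated: 43 + (50.3 − 58.3) = 35.00
Linear-equated: (7.6/10.7)(43 − 58.3) + 50.3 = 39.433
Difference = 39.433 − 35.00 = 4.43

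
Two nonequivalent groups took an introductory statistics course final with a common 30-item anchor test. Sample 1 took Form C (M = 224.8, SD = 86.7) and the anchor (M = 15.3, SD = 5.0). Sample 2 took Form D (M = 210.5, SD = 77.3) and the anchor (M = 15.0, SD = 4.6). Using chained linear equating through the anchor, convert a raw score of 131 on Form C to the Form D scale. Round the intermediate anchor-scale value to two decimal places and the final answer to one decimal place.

Form C → anchor (Sample 1): v = (5.0/86.7)(131 − 224.8) + 15.3 = 9.89
anchor → Form D (Sample 2): y = (77.3/4.6)(9.89 − 15.0) + 210.5 = 124.6

124.6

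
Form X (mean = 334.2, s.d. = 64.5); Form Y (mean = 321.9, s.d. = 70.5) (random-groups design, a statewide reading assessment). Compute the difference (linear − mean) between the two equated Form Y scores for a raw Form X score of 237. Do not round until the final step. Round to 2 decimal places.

Mean-equated: 237 + (321.9 − 334.2) = 224.70
Linear-equated: (70.5/64.5)(237 − 334.2) + 321.9 = 215.658
Difference = 215.658 − 224.70 = -9.04

-9.04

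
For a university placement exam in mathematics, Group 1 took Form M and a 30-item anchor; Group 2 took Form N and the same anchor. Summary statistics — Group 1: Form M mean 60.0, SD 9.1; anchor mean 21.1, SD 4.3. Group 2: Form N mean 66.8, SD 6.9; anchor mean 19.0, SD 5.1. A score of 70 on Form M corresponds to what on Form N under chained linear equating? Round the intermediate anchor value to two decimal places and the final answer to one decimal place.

76.0

Form M → anchor (Group 1): v = (4.3/9.1)(70 − 60.0) + 21.1 = 25.83
anchor → Form N (Group 2): y = (6.9/5.1)(25.83 − 19.0) + 66.8 = 76.0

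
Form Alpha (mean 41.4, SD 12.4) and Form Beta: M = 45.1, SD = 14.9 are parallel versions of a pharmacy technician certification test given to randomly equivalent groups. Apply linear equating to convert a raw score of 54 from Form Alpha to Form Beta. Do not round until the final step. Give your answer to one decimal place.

Linear equating: y = (SD_Y/SD_X)(x − M_X) + M_Y
y = (14.9/12.4)(54 − 41.4) + 45.1
y = 1.201613 × 12.6 + 45.1 = 15.1403 + 45.1 = 60.2

60.2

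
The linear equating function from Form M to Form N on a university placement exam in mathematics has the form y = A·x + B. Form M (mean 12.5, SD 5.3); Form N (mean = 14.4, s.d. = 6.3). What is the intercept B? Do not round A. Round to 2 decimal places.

A = SD_Y / SD_X = 6.3 / 5.3 = 1.188679
B = M_Y − A·M_X = 14.4 − 1.188679 × 12.5 = -0.46

-0.46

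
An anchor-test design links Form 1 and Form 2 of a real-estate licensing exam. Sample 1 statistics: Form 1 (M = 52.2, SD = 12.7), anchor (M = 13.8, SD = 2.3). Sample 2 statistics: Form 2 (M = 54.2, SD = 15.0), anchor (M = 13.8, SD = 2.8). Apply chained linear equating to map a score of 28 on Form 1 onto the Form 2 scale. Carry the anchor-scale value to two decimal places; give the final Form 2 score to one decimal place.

Form 1 → anchor (Sample 1): v = (2.3/12.7)(28 − 52.2) + 13.8 = 9.42
anchor → Form 2 (Sample 2): y = (15.0/2.8)(9.42 − 13.8) + 54.2 = 30.7

30.7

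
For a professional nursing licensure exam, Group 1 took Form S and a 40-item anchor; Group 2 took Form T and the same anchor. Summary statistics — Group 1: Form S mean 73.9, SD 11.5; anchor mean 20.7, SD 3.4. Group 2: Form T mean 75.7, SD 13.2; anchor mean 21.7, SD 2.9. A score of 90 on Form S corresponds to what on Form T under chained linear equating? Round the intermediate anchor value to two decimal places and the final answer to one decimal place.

92.8

Form S → anchor (Group 1): v = (3.4/11.5)(90 − 73.9) + 20.7 = 25.46
anchor → Form T (Group 2): y = (13.2/2.9)(25.46 − 21.7) + 75.7 = 92.8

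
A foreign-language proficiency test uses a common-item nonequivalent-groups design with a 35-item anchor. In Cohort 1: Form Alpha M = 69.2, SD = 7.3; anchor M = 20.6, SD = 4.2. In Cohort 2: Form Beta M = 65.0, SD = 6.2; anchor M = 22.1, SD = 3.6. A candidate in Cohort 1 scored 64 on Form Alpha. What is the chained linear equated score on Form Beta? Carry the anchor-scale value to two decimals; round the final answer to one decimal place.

Form Alpha → anchor (Cohort 1): v = (4.2/7.3)(64 − 69.2) + 20.6 = 17.61
anchor → Form Beta (Cohort 2): y = (6.2/3.6)(17.61 − 22.1) + 65.0 = 57.3

57.3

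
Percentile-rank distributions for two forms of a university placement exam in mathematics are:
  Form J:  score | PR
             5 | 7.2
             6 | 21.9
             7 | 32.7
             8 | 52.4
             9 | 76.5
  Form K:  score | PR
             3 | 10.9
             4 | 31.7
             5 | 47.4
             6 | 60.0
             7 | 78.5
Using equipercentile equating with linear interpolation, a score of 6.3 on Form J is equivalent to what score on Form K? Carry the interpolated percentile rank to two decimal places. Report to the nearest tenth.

PR of 6.3 on Form J: 21.9 + (6.3 − 6)/(7 − 6) × (32.7 − 21.9) = 25.14
On Form K, PR 25.14 falls between score 3 (PR 10.9) and 4 (PR 31.7).
Interpolate: 3 + (25.14 − 10.9)/(31.7 − 10.9) × (4 − 3) = 3.7

3.7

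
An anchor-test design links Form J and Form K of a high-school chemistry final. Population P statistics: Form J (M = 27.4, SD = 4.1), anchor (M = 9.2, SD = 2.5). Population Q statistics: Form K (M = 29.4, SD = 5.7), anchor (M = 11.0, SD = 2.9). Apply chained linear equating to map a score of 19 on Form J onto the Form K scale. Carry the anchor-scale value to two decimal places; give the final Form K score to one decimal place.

15.8

Form J → anchor (Population P): v = (2.5/4.1)(19 − 27.4) + 9.2 = 4.08
anchor → Form K (Population Q): y = (5.7/2.9)(4.08 − 11.0) + 29.4 = 15.8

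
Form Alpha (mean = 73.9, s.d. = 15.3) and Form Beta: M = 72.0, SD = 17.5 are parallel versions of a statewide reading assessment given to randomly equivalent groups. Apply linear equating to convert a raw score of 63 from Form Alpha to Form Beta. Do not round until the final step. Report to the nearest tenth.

59.5

Linear equating: y = (SD_Y/SD_X)(x − M_X) + M_Y
y = (17.5/15.3)(63 − 73.9) + 72.0
y = 1.143791 × -10.9 + 72.0 = -12.4673 + 72.0 = 59.5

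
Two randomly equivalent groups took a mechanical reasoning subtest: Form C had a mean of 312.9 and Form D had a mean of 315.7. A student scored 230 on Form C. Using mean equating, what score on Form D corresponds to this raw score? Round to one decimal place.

232.8

Mean equating: y = x + (M_Y − M_X) = 230 + (315.7 − 312.9) = 232.8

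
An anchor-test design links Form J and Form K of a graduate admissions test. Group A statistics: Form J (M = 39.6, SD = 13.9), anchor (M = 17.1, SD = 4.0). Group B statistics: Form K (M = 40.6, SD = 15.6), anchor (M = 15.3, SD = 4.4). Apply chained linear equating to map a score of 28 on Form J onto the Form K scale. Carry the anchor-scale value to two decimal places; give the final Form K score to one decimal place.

35.1

Form J → anchor (Group A): v = (4.0/13.9)(28 − 39.6) + 17.1 = 13.76
anchor → Form K (Group B): y = (15.6/4.4)(13.76 − 15.3) + 40.6 = 35.1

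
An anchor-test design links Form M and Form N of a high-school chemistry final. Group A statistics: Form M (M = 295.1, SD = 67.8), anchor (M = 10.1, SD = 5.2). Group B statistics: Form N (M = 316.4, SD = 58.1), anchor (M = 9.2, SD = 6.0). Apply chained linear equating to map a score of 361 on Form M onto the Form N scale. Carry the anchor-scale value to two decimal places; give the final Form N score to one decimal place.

Form M → anchor (Group A): v = (5.2/67.8)(361 − 295.1) + 10.1 = 15.15
anchor → Form N (Group B): y = (58.1/6.0)(15.15 − 9.2) + 316.4 = 374.0

374.0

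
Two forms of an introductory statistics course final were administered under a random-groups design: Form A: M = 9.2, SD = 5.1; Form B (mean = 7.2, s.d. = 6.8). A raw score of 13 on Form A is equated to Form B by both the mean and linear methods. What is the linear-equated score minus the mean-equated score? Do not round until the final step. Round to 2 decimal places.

Mean-equated: 13 + (7.2 − 9.2) = 11.00
Linear-equated: (6.8/5.1)(13 − 9.2) + 7.2 = 12.267
Difference = 12.267 − 11.00 = 1.27

1.27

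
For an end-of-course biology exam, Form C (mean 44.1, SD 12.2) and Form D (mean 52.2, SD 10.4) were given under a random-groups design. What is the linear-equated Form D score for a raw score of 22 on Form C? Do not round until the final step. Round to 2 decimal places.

33.36

Linear equating: y = (SD_Y/SD_X)(x − M_X) + M_Y
y = (10.4/12.2)(22 − 44.1) + 52.2
y = 0.852459 × -22.1 + 52.2 = -18.8393 + 52.2 = 33.36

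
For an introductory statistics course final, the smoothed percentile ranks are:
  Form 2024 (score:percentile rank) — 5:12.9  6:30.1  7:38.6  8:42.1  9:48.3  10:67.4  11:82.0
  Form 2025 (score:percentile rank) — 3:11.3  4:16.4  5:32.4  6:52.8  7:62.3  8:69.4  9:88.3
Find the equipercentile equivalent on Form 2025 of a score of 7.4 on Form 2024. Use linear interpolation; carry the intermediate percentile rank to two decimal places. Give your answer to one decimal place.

5.4

PR of 7.4 on Form 2024: 38.6 + (7.4 − 7)/(8 − 7) × (42.1 − 38.6) = 40.00
On Form 2025, PR 40.00 falls between score 5 (PR 32.4) and 6 (PR 52.8).
Interpolate: 5 + (40.00 − 32.4)/(52.8 − 32.4) × (6 − 5) = 5.4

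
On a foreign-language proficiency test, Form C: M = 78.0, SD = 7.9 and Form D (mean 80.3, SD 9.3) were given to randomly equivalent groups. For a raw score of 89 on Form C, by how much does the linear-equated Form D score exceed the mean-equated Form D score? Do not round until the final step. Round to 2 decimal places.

1.95

Mean-equated: 89 + (80.3 − 78.0) = 91.30
Linear-equated: (9.3/7.9)(89 − 78.0) + 80.3 = 93.249
Difference = 93.249 − 91.30 = 1.95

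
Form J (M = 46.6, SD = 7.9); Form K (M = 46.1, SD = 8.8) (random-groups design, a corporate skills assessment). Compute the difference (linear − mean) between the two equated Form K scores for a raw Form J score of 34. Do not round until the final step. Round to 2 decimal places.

Mean-equated: 34 + (46.1 − 46.6) = 33.50
Linear-equated: (8.8/7.9)(34 − 46.6) + 46.1 = 32.065
Difference = 32.065 − 33.50 = -1.44

-1.44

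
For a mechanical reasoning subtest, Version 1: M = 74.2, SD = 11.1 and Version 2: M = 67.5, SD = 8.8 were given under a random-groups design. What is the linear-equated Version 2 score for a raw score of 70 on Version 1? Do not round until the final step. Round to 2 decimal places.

Linear equating: y = (SD_Y/SD_X)(x − M_X) + M_Y
y = (8.8/11.1)(70 − 74.2) + 67.5
y = 0.792793 × -4.2 + 67.5 = -3.3297 + 67.5 = 64.17

64.17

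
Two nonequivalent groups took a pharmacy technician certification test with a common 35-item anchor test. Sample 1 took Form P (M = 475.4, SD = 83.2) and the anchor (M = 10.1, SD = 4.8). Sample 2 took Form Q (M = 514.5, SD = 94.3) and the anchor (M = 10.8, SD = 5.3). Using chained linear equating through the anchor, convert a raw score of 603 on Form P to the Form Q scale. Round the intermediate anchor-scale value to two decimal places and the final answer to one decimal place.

633.0

Form P → anchor (Sample 1): v = (4.8/83.2)(603 − 475.4) + 10.1 = 17.46
anchor → Form Q (Sample 2): y = (94.3/5.3)(17.46 − 10.8) + 514.5 = 633.0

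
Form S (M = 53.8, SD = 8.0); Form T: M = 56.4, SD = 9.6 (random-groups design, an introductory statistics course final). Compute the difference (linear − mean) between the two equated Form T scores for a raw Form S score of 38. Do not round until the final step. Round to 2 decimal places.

-3.16

Mean-equated: 38 + (56.4 − 53.8) = 40.60
Linear-equated: (9.6/8.0)(38 − 53.8) + 56.4 = 37.440
Difference = 37.440 − 40.60 = -3.16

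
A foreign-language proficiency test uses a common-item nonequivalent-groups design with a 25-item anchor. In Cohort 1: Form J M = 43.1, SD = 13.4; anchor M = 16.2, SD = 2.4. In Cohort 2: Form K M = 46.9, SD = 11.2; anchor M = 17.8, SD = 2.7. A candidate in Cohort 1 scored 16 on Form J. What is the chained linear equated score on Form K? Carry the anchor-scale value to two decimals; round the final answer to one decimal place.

20.1

Form J → anchor (Cohort 1): v = (2.4/13.4)(16 − 43.1) + 16.2 = 11.35
anchor → Form K (Cohort 2): y = (11.2/2.7)(11.35 − 17.8) + 46.9 = 20.1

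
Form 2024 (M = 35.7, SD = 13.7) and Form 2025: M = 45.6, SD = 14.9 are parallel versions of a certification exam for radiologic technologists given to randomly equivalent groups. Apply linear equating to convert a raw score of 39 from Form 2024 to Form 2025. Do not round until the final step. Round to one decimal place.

Linear equating: y = (SD_Y/SD_X)(x − M_X) + M_Y
y = (14.9/13.7)(39 − 35.7) + 45.6
y = 1.087591 × 3.3 + 45.6 = 3.5891 + 45.6 = 49.2

49.2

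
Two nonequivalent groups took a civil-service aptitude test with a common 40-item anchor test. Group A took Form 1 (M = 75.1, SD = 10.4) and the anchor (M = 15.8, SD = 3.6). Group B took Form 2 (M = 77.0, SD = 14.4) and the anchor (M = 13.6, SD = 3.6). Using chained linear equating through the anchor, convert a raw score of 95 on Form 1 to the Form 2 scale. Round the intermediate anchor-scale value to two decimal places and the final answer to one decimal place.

113.4

Form 1 → anchor (Group A): v = (3.6/10.4)(95 − 75.1) + 15.8 = 22.69
anchor → Form 2 (Group B): y = (14.4/3.6)(22.69 − 13.6) + 77.0 = 113.4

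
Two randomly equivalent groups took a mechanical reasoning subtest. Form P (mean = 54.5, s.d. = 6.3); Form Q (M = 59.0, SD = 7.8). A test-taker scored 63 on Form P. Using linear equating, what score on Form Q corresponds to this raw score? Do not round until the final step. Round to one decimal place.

Linear equating: y = (SD_Y/SD_X)(x − M_X) + M_Y
y = (7.8/6.3)(63 − 54.5) + 59.0
y = 1.238095 × 8.5 + 59.0 = 10.5238 + 59.0 = 69.5

69.5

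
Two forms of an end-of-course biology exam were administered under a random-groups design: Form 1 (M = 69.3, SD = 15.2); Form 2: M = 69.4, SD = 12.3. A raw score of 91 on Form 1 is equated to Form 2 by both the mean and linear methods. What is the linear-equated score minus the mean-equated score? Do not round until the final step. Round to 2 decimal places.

-4.14

Mean-equated: 91 + (69.4 − 69.3) = 91.10
Linear-equated: (12.3/15.2)(91 − 69.3) + 69.4 = 86.960
Difference = 86.960 − 91.10 = -4.14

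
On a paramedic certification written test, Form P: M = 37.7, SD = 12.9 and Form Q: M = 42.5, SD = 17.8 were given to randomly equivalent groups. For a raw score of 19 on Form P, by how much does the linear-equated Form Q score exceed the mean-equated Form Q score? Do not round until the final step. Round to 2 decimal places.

-7.10

Mean-equated: 19 + (42.5 − 37.7) = 23.80
Linear-equated: (17.8/12.9)(19 − 37.7) + 42.5 = 16.697
Difference = 16.697 − 23.80 = -7.10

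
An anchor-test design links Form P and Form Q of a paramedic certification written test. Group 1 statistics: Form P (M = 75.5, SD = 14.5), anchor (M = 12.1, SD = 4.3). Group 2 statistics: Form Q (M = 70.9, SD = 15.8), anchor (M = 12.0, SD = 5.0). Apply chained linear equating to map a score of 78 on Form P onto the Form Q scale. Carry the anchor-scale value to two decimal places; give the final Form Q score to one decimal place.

73.6

Form P → anchor (Group 1): v = (4.3/14.5)(78 − 75.5) + 12.1 = 12.84
anchor → Form Q (Group 2): y = (15.8/5.0)(12.84 − 12.0) + 70.9 = 73.6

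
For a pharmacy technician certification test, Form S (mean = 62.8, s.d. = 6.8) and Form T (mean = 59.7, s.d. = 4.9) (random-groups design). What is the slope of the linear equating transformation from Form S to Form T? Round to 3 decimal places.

A = SD_Y / SD_X = 4.9 / 6.8 = 0.721

0.721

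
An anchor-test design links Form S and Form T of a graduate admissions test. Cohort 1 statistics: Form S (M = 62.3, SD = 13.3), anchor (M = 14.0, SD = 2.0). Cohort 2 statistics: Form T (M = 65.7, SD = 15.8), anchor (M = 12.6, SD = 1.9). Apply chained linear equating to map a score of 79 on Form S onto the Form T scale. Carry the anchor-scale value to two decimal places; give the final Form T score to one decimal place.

Form S → anchor (Cohort 1): v = (2.0/13.3)(79 − 62.3) + 14.0 = 16.51
anchor → Form T (Cohort 2): y = (15.8/1.9)(16.51 − 12.6) + 65.7 = 98.2

98.2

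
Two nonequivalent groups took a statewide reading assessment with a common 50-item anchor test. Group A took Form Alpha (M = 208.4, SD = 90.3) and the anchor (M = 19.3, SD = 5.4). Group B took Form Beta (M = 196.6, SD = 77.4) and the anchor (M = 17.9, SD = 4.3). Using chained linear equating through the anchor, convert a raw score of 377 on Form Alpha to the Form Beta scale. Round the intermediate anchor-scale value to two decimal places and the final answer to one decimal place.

403.2

Form Alpha → anchor (Group A): v = (5.4/90.3)(377 − 208.4) + 19.3 = 29.38
anchor → Form Beta (Group B): y = (77.4/4.3)(29.38 − 17.9) + 196.6 = 403.2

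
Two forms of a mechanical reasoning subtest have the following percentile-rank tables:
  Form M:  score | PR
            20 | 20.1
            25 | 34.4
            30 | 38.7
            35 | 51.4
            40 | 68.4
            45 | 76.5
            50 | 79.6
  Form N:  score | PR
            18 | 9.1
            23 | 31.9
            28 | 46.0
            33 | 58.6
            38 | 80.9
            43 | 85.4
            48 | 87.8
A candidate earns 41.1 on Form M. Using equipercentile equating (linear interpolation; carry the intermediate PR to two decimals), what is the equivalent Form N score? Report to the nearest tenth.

35.6

PR of 41.1 on Form M: 68.4 + (41.1 − 40)/(45 − 40) × (76.5 − 68.4) = 70.18
On Form N, PR 70.18 falls between score 33 (PR 58.6) and 38 (PR 80.9).
Interpolate: 33 + (70.18 − 58.6)/(80.9 − 58.6) × (38 − 33) = 35.6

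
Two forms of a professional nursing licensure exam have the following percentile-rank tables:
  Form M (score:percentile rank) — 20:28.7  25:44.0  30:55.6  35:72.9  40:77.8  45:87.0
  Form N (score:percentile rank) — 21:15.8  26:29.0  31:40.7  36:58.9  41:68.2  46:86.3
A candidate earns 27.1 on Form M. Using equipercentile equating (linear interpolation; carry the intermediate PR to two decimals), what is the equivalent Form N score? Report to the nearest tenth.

33.2

PR of 27.1 on Form M: 44.0 + (27.1 − 25)/(30 − 25) × (55.6 − 44.0) = 48.87
On Form N, PR 48.87 falls between score 31 (PR 40.7) and 36 (PR 58.9).
Interpolate: 31 + (48.87 − 40.7)/(58.9 − 40.7) × (36 − 31) = 33.2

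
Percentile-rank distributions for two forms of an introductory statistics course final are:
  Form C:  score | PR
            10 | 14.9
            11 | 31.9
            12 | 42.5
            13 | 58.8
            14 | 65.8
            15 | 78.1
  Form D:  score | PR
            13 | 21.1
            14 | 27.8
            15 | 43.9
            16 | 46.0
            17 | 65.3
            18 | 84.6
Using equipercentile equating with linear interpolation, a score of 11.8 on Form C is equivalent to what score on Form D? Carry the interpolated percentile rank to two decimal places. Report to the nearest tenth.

PR of 11.8 on Form C: 31.9 + (11.8 − 11)/(12 − 11) × (42.5 − 31.9) = 40.38
On Form D, PR 40.38 falls between score 14 (PR 27.8) and 15 (PR 43.9).
Interpolate: 14 + (40.38 − 27.8)/(43.9 − 27.8) × (15 − 14) = 14.8

14.8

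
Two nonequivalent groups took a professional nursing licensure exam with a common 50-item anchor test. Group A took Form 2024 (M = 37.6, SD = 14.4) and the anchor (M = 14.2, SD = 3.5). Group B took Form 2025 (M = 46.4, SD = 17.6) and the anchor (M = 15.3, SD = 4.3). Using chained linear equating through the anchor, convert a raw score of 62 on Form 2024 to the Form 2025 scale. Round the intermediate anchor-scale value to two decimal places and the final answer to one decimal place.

Form 2024 → anchor (Group A): v = (3.5/14.4)(62 − 37.6) + 14.2 = 20.13
anchor → Form 2025 (Group B): y = (17.6/4.3)(20.13 − 15.3) + 46.4 = 66.2

66.2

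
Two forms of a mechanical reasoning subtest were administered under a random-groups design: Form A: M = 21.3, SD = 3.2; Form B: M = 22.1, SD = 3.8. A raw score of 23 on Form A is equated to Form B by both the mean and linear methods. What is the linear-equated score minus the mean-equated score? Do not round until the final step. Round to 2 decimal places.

Mean-equated: 23 + (22.1 − 21.3) = 23.80
Linear-equated: (3.8/3.2)(23 − 21.3) + 22.1 = 24.119
Difference = 24.119 − 23.80 = 0.32

0.32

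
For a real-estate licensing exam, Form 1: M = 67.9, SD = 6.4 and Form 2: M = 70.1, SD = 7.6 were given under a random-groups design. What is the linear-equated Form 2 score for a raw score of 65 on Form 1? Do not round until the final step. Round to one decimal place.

Linear equating: y = (SD_Y/SD_X)(x − M_X) + M_Y
y = (7.6/6.4)(65 − 67.9) + 70.1
y = 1.187500 × -2.9 + 70.1 = -3.4438 + 70.1 = 66.7

66.7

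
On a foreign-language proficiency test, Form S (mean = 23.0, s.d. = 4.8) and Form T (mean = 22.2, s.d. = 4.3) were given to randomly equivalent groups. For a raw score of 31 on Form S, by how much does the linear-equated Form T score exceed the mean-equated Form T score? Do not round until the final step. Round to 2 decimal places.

-0.83

Mean-equated: 31 + (22.2 − 23.0) = 30.20
Linear-equated: (4.3/4.8)(31 − 23.0) + 22.2 = 29.367
Difference = 29.367 − 30.20 = -0.83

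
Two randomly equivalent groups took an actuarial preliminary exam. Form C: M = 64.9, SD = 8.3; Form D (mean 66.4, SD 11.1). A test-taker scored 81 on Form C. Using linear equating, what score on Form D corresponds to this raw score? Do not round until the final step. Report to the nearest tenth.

87.9

Linear equating: y = (SD_Y/SD_X)(x − M_X) + M_Y
y = (11.1/8.3)(81 − 64.9) + 66.4
y = 1.337349 × 16.1 + 66.4 = 21.5313 + 66.4 = 87.9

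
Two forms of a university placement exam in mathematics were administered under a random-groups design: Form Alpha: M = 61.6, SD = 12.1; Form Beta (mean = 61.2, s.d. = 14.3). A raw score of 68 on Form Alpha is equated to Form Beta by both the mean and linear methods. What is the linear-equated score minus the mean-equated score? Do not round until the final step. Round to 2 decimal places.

Mean-equated: 68 + (61.2 − 61.6) = 67.60
Linear-equated: (14.3/12.1)(68 − 61.6) + 61.2 = 68.764
Difference = 68.764 − 67.60 = 1.16

1.16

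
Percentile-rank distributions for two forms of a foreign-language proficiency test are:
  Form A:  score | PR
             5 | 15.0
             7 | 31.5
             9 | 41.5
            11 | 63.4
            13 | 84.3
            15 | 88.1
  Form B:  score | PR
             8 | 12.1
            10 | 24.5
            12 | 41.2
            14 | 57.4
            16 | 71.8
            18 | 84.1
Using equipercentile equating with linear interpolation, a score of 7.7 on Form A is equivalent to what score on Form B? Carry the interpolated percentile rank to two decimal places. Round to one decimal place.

11.3

PR of 7.7 on Form A: 31.5 + (7.7 − 7)/(9 − 7) × (41.5 − 31.5) = 35.00
On Form B, PR 35.00 falls between score 10 (PR 24.5) and 12 (PR 41.2).
Interpolate: 10 + (35.00 − 24.5)/(41.2 − 24.5) × (12 − 10) = 11.3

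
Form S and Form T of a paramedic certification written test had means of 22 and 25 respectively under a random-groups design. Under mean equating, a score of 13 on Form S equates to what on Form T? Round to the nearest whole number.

Mean equating: y = x + (M_Y − M_X) = 13 + (25 − 22) = 16

16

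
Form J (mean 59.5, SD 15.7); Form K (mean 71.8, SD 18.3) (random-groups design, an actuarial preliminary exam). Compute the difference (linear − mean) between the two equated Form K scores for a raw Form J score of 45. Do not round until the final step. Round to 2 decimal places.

Mean-equated: 45 + (71.8 − 59.5) = 57.30
Linear-equated: (18.3/15.7)(45 − 59.5) + 71.8 = 54.899
Difference = 54.899 − 57.30 = -2.40

-2.40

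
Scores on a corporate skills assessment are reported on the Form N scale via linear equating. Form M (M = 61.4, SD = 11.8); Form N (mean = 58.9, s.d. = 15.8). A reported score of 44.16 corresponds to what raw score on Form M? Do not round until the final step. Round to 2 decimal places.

Invert y = (SD_Y/SD_X)(x − M_X) + M_Y:
x = (SD_X/SD_Y)(y − M_Y) + M_X = (11.8/15.8)(44.16 − 58.9) + 61.4
x = 0.746835 × -14.740 + 61.4 = 50.39

50.39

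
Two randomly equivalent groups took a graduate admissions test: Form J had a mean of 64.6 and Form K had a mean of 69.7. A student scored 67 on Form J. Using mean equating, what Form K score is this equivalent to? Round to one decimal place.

Mean equating: y = x + (M_Y − M_X) = 67 + (69.7 − 64.6) = 72.1

72.1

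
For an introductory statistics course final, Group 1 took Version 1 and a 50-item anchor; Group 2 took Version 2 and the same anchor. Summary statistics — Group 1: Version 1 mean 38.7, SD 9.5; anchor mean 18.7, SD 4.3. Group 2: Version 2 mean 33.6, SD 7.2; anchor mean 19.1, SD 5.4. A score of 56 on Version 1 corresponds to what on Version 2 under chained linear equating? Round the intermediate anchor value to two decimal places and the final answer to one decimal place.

Version 1 → anchor (Group 1): v = (4.3/9.5)(56 − 38.7) + 18.7 = 26.53
anchor → Version 2 (Group 2): y = (7.2/5.4)(26.53 − 19.1) + 33.6 = 43.5

43.5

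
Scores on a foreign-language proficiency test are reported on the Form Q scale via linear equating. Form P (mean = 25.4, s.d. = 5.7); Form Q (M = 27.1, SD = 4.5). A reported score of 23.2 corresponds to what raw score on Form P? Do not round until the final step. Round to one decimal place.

20.5

Invert y = (SD_Y/SD_X)(x − M_X) + M_Y:
x = (SD_X/SD_Y)(y − M_Y) + M_X = (5.7/4.5)(23.2 − 27.1) + 25.4
x = 1.266667 × -3.900 + 25.4 = 20.5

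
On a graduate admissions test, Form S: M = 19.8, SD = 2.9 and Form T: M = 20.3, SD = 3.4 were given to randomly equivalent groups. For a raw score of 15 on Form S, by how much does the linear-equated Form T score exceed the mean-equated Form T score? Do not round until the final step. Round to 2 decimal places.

-0.83

Mean-equated: 15 + (20.3 − 19.8) = 15.50
Linear-equated: (3.4/2.9)(15 − 19.8) + 20.3 = 14.672
Difference = 14.672 − 15.50 = -0.83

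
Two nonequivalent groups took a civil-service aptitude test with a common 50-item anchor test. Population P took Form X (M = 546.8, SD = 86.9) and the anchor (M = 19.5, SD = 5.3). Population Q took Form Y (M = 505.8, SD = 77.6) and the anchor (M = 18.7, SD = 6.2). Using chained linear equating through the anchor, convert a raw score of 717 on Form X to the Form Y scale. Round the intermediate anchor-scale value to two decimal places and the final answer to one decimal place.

645.7

Form X → anchor (Population P): v = (5.3/86.9)(717 − 546.8) + 19.5 = 29.88
anchor → Form Y (Population Q): y = (77.6/6.2)(29.88 − 18.7) + 505.8 = 645.7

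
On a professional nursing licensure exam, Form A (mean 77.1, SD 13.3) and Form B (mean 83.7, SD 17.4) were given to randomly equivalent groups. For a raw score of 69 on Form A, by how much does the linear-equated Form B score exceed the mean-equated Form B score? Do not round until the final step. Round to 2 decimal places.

Mean-equated: 69 + (83.7 − 77.1) = 75.60
Linear-equated: (17.4/13.3)(69 − 77.1) + 83.7 = 73.103
Difference = 73.103 − 75.60 = -2.50

-2.50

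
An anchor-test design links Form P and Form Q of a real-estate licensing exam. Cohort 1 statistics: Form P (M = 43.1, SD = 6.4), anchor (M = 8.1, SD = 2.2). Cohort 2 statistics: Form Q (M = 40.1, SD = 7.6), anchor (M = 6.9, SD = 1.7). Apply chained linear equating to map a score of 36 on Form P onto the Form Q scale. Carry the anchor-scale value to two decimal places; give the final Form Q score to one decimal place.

34.6

Form P → anchor (Cohort 1): v = (2.2/6.4)(36 − 43.1) + 8.1 = 5.66
anchor → Form Q (Cohort 2): y = (7.6/1.7)(5.66 − 6.9) + 40.1 = 34.6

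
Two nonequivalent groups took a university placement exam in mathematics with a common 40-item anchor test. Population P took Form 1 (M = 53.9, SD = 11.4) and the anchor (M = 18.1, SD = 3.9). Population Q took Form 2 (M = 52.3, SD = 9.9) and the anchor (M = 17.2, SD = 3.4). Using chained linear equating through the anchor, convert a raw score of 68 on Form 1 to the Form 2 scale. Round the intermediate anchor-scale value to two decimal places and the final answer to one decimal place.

Form 1 → anchor (Population P): v = (3.9/11.4)(68 − 53.9) + 18.1 = 22.92
anchor → Form 2 (Population Q): y = (9.9/3.4)(22.92 − 17.2) + 52.3 = 69.0

69.0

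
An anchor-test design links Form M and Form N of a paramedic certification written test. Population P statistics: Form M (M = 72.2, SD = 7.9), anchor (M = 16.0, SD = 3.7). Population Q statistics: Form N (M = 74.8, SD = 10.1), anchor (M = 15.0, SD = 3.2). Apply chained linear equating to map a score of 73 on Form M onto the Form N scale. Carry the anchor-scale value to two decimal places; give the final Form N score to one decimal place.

79.1

Form M → anchor (Population P): v = (3.7/7.9)(73 − 72.2) + 16.0 = 16.37
anchor → Form N (Population Q): y = (10.1/3.2)(16.37 − 15.0) + 74.8 = 79.1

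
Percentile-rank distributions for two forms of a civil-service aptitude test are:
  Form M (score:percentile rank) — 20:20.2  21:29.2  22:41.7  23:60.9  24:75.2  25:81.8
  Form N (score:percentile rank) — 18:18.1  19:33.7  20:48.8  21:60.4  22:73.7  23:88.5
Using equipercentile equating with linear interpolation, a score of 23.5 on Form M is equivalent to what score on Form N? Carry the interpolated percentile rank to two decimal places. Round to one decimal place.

PR of 23.5 on Form M: 60.9 + (23.5 − 23)/(24 − 23) × (75.2 − 60.9) = 68.05
On Form N, PR 68.05 falls between score 21 (PR 60.4) and 22 (PR 73.7).
Interpolate: 21 + (68.05 − 60.4)/(73.7 − 60.4) × (22 − 21) = 21.6

21.6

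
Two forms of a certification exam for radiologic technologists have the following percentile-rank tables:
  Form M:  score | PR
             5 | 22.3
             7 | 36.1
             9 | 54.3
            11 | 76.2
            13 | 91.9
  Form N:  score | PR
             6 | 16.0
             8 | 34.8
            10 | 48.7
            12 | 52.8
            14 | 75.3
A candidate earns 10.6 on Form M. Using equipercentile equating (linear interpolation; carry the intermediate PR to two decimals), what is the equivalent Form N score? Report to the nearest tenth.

PR of 10.6 on Form M: 54.3 + (10.6 − 9)/(11 − 9) × (76.2 − 54.3) = 71.82
On Form N, PR 71.82 falls between score 12 (PR 52.8) and 14 (PR 75.3).
Interpolate: 12 + (71.82 − 52.8)/(75.3 − 52.8) × (14 − 12) = 13.7

13.7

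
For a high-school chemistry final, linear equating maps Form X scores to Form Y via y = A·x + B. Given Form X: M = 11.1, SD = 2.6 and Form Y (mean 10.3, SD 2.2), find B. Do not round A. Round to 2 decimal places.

0.91

A = SD_Y / SD_X = 2.2 / 2.6 = 0.846154
B = M_Y − A·M_X = 10.3 − 0.846154 × 11.1 = 0.91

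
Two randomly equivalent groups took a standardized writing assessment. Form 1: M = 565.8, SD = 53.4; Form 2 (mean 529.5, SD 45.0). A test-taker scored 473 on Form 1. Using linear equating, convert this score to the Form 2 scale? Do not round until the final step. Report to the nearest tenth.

451.3

Linear equating: y = (SD_Y/SD_X)(x − M_X) + M_Y
y = (45.0/53.4)(473 − 565.8) + 529.5
y = 0.842697 × -92.8 + 529.5 = -78.2022 + 529.5 = 451.3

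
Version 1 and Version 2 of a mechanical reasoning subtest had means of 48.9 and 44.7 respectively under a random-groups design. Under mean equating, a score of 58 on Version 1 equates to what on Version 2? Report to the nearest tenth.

53.8

Mean equating: y = x + (M_Y − M_X) = 58 + (44.7 − 48.9) = 53.8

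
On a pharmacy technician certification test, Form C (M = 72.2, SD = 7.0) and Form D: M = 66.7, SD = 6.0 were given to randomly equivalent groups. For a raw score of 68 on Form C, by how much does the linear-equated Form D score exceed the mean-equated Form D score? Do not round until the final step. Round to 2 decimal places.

0.60

Mean-equated: 68 + (66.7 − 72.2) = 62.50
Linear-equated: (6.0/7.0)(68 − 72.2) + 66.7 = 63.100
Difference = 63.100 − 62.50 = 0.60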